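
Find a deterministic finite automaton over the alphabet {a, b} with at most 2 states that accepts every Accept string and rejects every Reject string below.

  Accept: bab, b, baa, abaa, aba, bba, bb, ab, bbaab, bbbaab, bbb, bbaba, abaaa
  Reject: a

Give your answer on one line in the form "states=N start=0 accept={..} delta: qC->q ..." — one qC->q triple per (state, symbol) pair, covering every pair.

Grow the machine one transition at a time. Run the examples from 0; the earliest place one falls off (shortest prefix, ties alphabetical) gets sent to the lowest-numbered state that keeps every Accept/Reject pair distinguishable — a pair clashes when both reach the same state with identical unread suffix — and to a fresh state only if none does.
a: 0a undefined. 0a->0: ok.
b: 0b undefined. 0b->0: no, bab/a meet in 0. Open state 1: 0b->1.
ba: 1a undefined. 1a->0: no, baa/a meet in 0. 1a->1: ok.
bb: 1b undefined. 1b->0: no, bab/a meet in 0. 1b->1: ok.
All examples now run through 2 states with every (state, symbol) defined. Accept strings end in {1}, Reject strings end in {0}; accept={1}.

states=2 start=0 accept={1} delta: 0a->0 0b->1 1a->1 1b->1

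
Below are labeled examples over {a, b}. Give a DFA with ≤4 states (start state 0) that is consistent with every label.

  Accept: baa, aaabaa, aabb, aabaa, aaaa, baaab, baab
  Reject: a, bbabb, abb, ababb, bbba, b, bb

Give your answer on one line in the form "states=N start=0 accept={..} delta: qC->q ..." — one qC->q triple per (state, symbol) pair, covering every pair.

State merging on the prefix tree: take the shortest (then alphabetical) example prefix whose next move is undefined and point that move at state 0, else 1, else 2, ...; a target is out if some Accept/Reject pair would then sit in one state with the same input left (inseparable). If every existing state is out, open a new one.
a: 0a undefined. 0a->0: no, aabb/abb meet in 0 with "bb" left. Open state 1: 0a->1.
b: 0b undefined. 0b->0: ok.
aa: 1a undefined. 1a->0: no, baa/b meet in 0. 1a->1: no, baa/a meet in 1. Open state 2: 1a->2.
ab: 1b undefined. 1b->0: ok.
aaa: 2a undefined. 2a->0: no, aaaa/a meet in 1. 2a->1: no, baaab/bbabb meet in 0. 2a->2: ok.
aab: 2b undefined. 2b->0: no, aabb/bbabb meet in 0. 2b->1: no, aabb/bbabb meet in 0. 2b->2: ok.
All examples now run through 3 states with every (state, symbol) defined. Accept strings end in {2}, Reject strings end in {0,1}; accept={2}.

states=3 start=0 accept={2} delta: 0a->1 0b->0 1a->2 1b->0 2a->2 2b->2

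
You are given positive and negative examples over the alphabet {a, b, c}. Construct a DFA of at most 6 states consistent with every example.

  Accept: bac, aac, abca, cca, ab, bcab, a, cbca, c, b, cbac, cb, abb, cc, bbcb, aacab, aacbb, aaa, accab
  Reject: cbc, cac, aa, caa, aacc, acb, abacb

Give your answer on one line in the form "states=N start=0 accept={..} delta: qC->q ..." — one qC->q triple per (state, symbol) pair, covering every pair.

states=6 start=0 accept={0,1,2,4,5} delta: 0a->1 0b->0 0c->2 1a->3 1b->0 1c->4 2a->5 2b->4 2c->0 3a->0 3b->0 3c->4 4a->0 4b->3 4c->3 5a->3 5b->0 5c->3

State merging on the prefix tree: take the shortest (then alphabetical) example prefix whose next move is undefined and point that move at state 0, else 1, else 2, ...; a target is out if some Accept/Reject pair would then sit in one state with the same input left (inseparable). If every existing state is out, open a new one.
a: 0a undefined. 0a->0: no, a/aa meet in 0. Open state 1: 0a->1.
b: 0b undefined. 0b->0: ok.
c: 0c undefined. 0c->0: no, bac/cac meet in 1 with "c" left. 0c->1: no, aac/cac meet in 1 with "ac" left. Open state 2: 0c->2.
aa: 1a undefined. 1a->0: no, b/aa meet in 0. 1a->1: no, a/aa meet in 1. 1a->2: no, c/aa meet in 2. Open state 3: 1a->3.
ab: 1b undefined. 1b->0: ok.
ac: 1c undefined. 1c->0: no, bac/acb meet in 0. 1c->1: no, ab/acb meet in 0. 1c->2: no, cb/acb meet in 2 with "b" left. 1c->3: no, bac/aa meet in 3. Open state 4: 1c->4.
ca: 2a undefined. 2a->0: no, a/caa meet in 1. 2a->1: no, bac/cac meet in 4. 2a->2: no, abca/caa meet in 2. 2a->3: no, aac/cac meet in 3 with "c" left. 2a->4: no, bcab/acb meet in 4 with "b" left. Open state 5: 2a->5.
cb: 2b undefined. 2b->0: no, c/cbc meet in 2. 2b->1: no, bac/cbc meet in 4. 2b->2: no, cbac/cac meet in 5 with "c" left. 2b->3: no, aac/cbc meet in 3 with "c" left. 2b->4: ok.
cc: 2c undefined. 2c->0: ok.
aaa: 3a undefined. 3a->0: ok.
aac: 3c undefined. 3c->0: no, c/aacc meet in 2. 3c->1: no, bac/aacc meet in 4. 3c->2: no, ab/aacc meet in 0. 3c->3: no, aac/aa meet in 3. 3c->4: ok.
acb: 4b undefined. 4b->0: no, ab/acb meet in 0. 4b->1: no, cca/acb meet in 1. 4b->2: no, c/acb meet in 2. 4b->3: ok.
acc: 4c undefined. 4c->0: no, ab/cbc meet in 0. 4c->1: no, cca/cbc meet in 1. 4c->2: no, c/cbc meet in 2. 4c->3: ok.
caa: 5a undefined. 5a->0: no, ab/caa meet in 0. 5a->1: no, cca/caa meet in 1. 5a->2: no, c/caa meet in 2. 5a->3: ok.
cac: 5c undefined. 5c->0: no, ab/cac meet in 0. 5c->1: no, cca/cac meet in 1. 5c->2: no, c/cac meet in 2. 5c->3: ok.
cba: 4a undefined. 4a->0: ok.
bcab: 5b undefined. 5b->0: ok.
aacbb: 3b undefined. 3b->0: ok.
All examples now run through 6 states with every (state, symbol) defined. Accept strings end in {0,1,2,4,5}, Reject strings end in {3}; accept={0,1,2,4,5}.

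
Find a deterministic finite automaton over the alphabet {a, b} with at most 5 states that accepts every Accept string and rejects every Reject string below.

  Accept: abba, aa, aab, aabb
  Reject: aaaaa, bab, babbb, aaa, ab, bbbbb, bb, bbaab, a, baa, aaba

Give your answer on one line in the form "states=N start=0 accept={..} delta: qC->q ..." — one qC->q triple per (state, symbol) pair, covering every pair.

State merging on the prefix tree: take the shortest (then alphabetical) example prefix whose next move is undefined and point that move at state 0, else 1, else 2, ...; a target is out if some Accept/Reject pair would then sit in one state with the same input left (inseparable). If every existing state is out, open a new one.
a: 0a undefined. 0a->0: no, aa/aaaaa meet in 0. Open state 1: 0a->1.
b: 0b undefined. 0b->0: no, aa/baa meet in 1 with "a" left. 0b->1: no, aab/bab meet in 1 with "ab" left. Open state 2: 0b->2.
aa: 1a undefined. 1a->0: no, aabb/bb meet in 2 with "b" left. 1a->1: no, aa/aaaaa meet in 1. 1a->2: no, aab/bb meet in 2 with "b" left. Open state 3: 1a->3.
ab: 1b undefined. 1b->0: ok.
ba: 2a undefined. 2a->0: no, abba/ab meet in 0. 2a->1: no, abba/a meet in 1. 2a->2: no, abba/baa meet in 2. 2a->3: no, aab/bab meet in 3 with "b" left. Open state 4: 2a->4.
bb: 2b undefined. 2b->0: no, aab/bbaab meet in 3 with "b" left. 2b->1: ok.
aaa: 3a undefined. 3a->0: no, aa/aaaaa meet in 3. 3a->1: ok.
aab: 3b undefined. 3b->0: no, aab/ab meet in 0. 3b->1: no, aa/aaba meet in 3. 3b->2: no, abba/aaba meet in 4. 3b->3: ok.
baa: 4a undefined. 4a->0: ok.
bab: 4b undefined. 4b->0: ok.
All examples now run through 5 states with every (state, symbol) defined. Accept strings end in {3,4}, Reject strings end in {0,1}; accept={3,4}.

states=5 start=0 accept={3,4} delta: 0a->1 0b->2 1a->3 1b->0 2a->4 2b->1 3a->1 3b->3 4a->0 4b->0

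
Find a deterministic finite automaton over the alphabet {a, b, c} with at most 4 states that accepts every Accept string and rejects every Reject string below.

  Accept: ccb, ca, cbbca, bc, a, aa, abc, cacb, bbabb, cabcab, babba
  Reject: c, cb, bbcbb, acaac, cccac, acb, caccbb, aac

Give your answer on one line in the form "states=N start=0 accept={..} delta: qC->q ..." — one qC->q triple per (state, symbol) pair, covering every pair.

states=4 start=0 accept={0,2,3} delta: 0a->0 0b->1 0c->1 1a->2 1b->1 1c->3 2a->0 2b->2 2c->3 3a->2 3b->0 3c->0

Grow the machine one transition at a time. Run the examples from 0; the earliest place one falls off (shortest prefix, ties alphabetical) gets sent to the lowest-numbered state that keeps every Accept/Reject pair distinguishable — a pair clashes when both reach the same state with identical unread suffix — and to a fresh state only if none does.
a: 0a undefined. 0a->0: ok.
b: 0b undefined. 0b->0: no, bc/c meet in 0 with "c" left. Open state 1: 0b->1.
c: 0c undefined. 0c->0: no, ccb/cb meet in 1. 0c->1: ok.
ba: 1a undefined. 1a->0: no, cacb/cb meet in 1 with "b" left. 1a->1: no, ca/c meet in 1. Open state 2: 1a->2.
bb: 1b undefined. 1b->0: no, a/cb meet in 0. 1b->1: ok.
bc: 1c undefined. 1c->0: no, ccb/c meet in 1. 1c->1: no, ccb/c meet in 1. 1c->2: no, bbabb/bbcbb meet in 2 with "bb" left. Open state 3: 1c->3.
bab: 2b undefined. 2b->0: no, bbabb/c meet in 1. 2b->1: no, bbabb/c meet in 1. 2b->2: ok.
cac: 2c undefined. 2c->0: no, cacb/c meet in 1. 2c->1: no, cacb/c meet in 1. 2c->2: no, ca/caccbb meet in 2. 2c->3: ok.
ccb: 3b undefined. 3b->0: ok.
ccc: 3c undefined. 3c->0: ok.
acaa: 2a undefined. 2a->0: ok.
cabca: 3a undefined. 3a->0: no, cabcab/c meet in 1. 3a->1: no, cbbca/c meet in 1. 3a->2: ok.
All examples now run through 4 states with every (state, symbol) defined. Accept strings end in {0,2,3}, Reject strings end in {1}; accept={0,2,3}.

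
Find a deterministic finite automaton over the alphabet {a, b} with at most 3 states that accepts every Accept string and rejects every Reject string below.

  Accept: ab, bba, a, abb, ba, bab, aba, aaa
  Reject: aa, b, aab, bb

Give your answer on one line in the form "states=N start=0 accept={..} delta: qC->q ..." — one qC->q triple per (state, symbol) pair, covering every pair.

states=3 start=0 accept={1,2} delta: 0a->1 0b->0 1a->0 1b->2 2a->1 2b->1

Fold the examples into a partial DFA from state 0: repeatedly fix the first undefined (state, symbol) met by the shortest-then-alphabetical prefix, trying targets in increasing order and rejecting any under which an Accept and a Reject string meet in one state with the same remainder; add a state when all current targets are rejected. Accepting states are where Accept strings end.
a: 0a undefined. 0a->0: no, ab/b meet in 0 with "b" left. Open state 1: 0a->1.
b: 0b undefined. 0b->0: ok.
aa: 1a undefined. 1a->0: ok.
ab: 1b undefined. 1b->0: no, ab/aa meet in 0. 1b->1: no, aba/aa meet in 0. Open state 2: 1b->2.
aba: 2a undefined. 2a->0: no, aba/aa meet in 0. 2a->1: ok.
abb: 2b undefined. 2b->0: no, abb/aa meet in 0. 2b->1: ok.
All examples now run through 3 states with every (state, symbol) defined. Accept strings end in {1,2}, Reject strings end in {0}; accept={1,2}.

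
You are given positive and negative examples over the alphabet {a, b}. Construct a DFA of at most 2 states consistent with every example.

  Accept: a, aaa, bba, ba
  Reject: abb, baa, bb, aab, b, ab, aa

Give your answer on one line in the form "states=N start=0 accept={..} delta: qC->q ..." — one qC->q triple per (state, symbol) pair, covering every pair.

states=2 start=0 accept={1} delta: 0a->1 0b->0 1a->0 1b->0

Fold the examples into a partial DFA from state 0: repeatedly fix the first undefined (state, symbol) met by the shortest-then-alphabetical prefix, trying targets in increasing order and rejecting any under which an Accept and a Reject string meet in one state with the same remainder; add a state when all current targets are rejected. Accepting states are where Accept strings end.
a: 0a undefined. 0a->0: no, a/aa meet in 0. Open state 1: 0a->1.
b: 0b undefined. 0b->0: ok.
aa: 1a undefined. 1a->0: ok.
ab: 1b undefined. 1b->0: ok.
All examples now run through 2 states with every (state, symbol) defined. Accept strings end in {1}, Reject strings end in {0}; accept={1}.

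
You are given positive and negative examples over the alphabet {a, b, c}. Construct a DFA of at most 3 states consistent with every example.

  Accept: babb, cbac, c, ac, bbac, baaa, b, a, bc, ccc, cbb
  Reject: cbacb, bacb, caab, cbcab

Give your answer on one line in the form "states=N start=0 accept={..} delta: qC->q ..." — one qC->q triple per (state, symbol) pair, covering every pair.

states=3 start=0 accept={0,1} delta: 0a->0 0b->0 0c->1 1a->1 1b->2 1c->0 2a->0 2b->0 2c->1

Grow the machine one transition at a time. Run the examples from 0; the earliest place one falls off (shortest prefix, ties alphabetical) gets sent to the lowest-numbered state that keeps every Accept/Reject pair distinguishable — a pair clashes when both reach the same state with identical unread suffix — and to a fresh state only if none does.
a: 0a undefined. 0a->0: ok.
b: 0b undefined. 0b->0: ok.
c: 0c undefined. 0c->0: no, babb/cbacb meet in 0. Open state 1: 0c->1.
ca: 1a undefined. 1a->0: no, babb/caab meet in 0. 1a->1: ok.
cb: 1b undefined. 1b->0: no, babb/cbacb meet in 0. 1b->1: no, c/bacb meet in 1. Open state 2: 1b->2.
cc: 1c undefined. 1c->0: ok.
cba: 2a undefined. 2a->0: ok.
cbb: 2b undefined. 2b->0: ok.
cbc: 2c undefined. 2c->0: no, babb/cbcab meet in 0. 2c->1: ok.
All examples now run through 3 states with every (state, symbol) defined. Accept strings end in {0,1}, Reject strings end in {2}; accept={0,1}.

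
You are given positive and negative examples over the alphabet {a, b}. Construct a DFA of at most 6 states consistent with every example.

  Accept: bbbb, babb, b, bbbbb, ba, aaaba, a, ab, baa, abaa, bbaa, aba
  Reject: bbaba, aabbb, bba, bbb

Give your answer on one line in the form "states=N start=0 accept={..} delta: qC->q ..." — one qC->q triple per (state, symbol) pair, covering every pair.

Fold the examples into a partial DFA from state 0: repeatedly fix the first undefined (state, symbol) met by the shortest-then-alphabetical prefix, trying targets in increasing order and rejecting any under which an Accept and a Reject string meet in one state with the same remainder; add a state when all current targets are rejected. Accepting states are where Accept strings end.
a: 0a undefined. 0a->0: ok.
b: 0b undefined. 0b->0: no, bbbb/bbaba meet in 0. Open state 1: 0b->1.
ba: 1a undefined. 1a->0: ok.
bb: 1b undefined. 1b->0: no, bbbb/bbaba meet in 0. 1b->1: no, bbbb/aabbb meet in 1. Open state 2: 1b->2.
bba: 2a undefined. 2a->0: no, ba/bbaba meet in 0. 2a->1: no, b/bbaba meet in 1. 2a->2: no, babb/bba meet in 2. Open state 3: 2a->3.
bbb: 2b undefined. 2b->0: no, ba/aabbb meet in 0. 2b->1: no, b/aabbb meet in 1. 2b->2: no, bbbb/aabbb meet in 2. 2b->3: ok.
bbaa: 3a undefined. 3a->0: ok.
bbab: 3b undefined. 3b->0: no, bbbb/bbaba meet in 0. 3b->1: no, ba/bbaba meet in 0. 3b->2: no, bbbbb/bbaba meet in 3. 3b->3: no, bbbb/aabbb meet in 3. Open state 4: 3b->4.
bbaba: 4a undefined. 4a->0: no, ba/bbaba meet in 0. 4a->1: no, b/bbaba meet in 1. 4a->2: no, babb/bbaba meet in 2. 4a->3: ok.
bbbbb: 4b undefined. 4b->0: ok.
All examples now run through 5 states with every (state, symbol) defined. Accept strings end in {0,1,2,4}, Reject strings end in {3}; accept={0,1,2,4}.

states=5 start=0 accept={0,1,2,4} delta: 0a->0 0b->1 1a->0 1b->2 2a->3 2b->3 3a->0 3b->4 4a->3 4b->0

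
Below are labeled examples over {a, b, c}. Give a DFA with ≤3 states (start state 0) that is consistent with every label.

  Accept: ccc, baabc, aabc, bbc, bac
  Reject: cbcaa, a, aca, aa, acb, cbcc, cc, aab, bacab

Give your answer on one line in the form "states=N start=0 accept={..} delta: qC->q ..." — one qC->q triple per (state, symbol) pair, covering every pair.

Fold the examples into a partial DFA from state 0: repeatedly fix the first undefined (state, symbol) met by the shortest-then-alphabetical prefix, trying targets in increasing order and rejecting any under which an Accept and a Reject string meet in one state with the same remainder; add a state when all current targets are rejected. Accepting states are where Accept strings end.
a: 0a undefined. 0a->0: ok.
b: 0b undefined. 0b->0: ok.
c: 0c undefined. 0c->0: no, ccc/cbcaa meet in 0. Open state 1: 0c->1.
cb: 1b undefined. 1b->0: ok.
cc: 1c undefined. 1c->0: ok.
aca: 1a undefined. 1a->0: ok.
All examples now run through 2 states with every (state, symbol) defined. Accept strings end in {1}, Reject strings end in {0}; accept={1}.

states=2 start=0 accept={1} delta: 0a->0 0b->0 0c->1 1a->0 1b->0 1c->0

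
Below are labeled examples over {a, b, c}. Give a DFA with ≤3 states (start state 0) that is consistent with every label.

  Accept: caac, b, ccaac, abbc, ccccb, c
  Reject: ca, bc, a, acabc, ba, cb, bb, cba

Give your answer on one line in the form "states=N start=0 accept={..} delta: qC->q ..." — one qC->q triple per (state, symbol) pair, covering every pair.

states=2 start=0 accept={1} delta: 0a->0 0b->1 0c->1 1a->0 1b->0 1c->0

Grow the machine one transition at a time. Run the examples from 0; the earliest place one falls off (shortest prefix, ties alphabetical) gets sent to the lowest-numbered state that keeps every Accept/Reject pair distinguishable — a pair clashes when both reach the same state with identical unread suffix — and to a fresh state only if none does.
a: 0a undefined. 0a->0: ok.
b: 0b undefined. 0b->0: no, b/a meet in 0. Open state 1: 0b->1.
c: 0c undefined. 0c->0: no, caac/ca meet in 0. 0c->1: ok.
ba: 1a undefined. 1a->0: ok.
bb: 1b undefined. 1b->0: ok.
bc: 1c undefined. 1c->0: ok.
All examples now run through 2 states with every (state, symbol) defined. Accept strings end in {1}, Reject strings end in {0}; accept={1}.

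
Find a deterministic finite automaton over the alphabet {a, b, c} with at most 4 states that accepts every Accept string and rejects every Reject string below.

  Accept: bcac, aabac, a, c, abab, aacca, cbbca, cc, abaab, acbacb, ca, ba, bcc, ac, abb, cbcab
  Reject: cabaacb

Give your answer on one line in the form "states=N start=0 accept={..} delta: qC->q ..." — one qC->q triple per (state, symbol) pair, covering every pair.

State merging on the prefix tree: take the shortest (then alphabetical) example prefix whose next move is undefined and point that move at state 0, else 1, else 2, ...; a target is out if some Accept/Reject pair would then sit in one state with the same input left (inseparable). If every existing state is out, open a new one.
a: 0a undefined. 0a->0: ok.
b: 0b undefined. 0b->0: ok.
c: 0c undefined. 0c->0: no, bcac/cabaacb meet in 0. Open state 1: 0c->1.
ca: 1a undefined. 1a->0: ok.
cb: 1b undefined. 1b->0: no, a/cabaacb meet in 0. 1b->1: no, bcac/cabaacb meet in 1. Open state 2: 1b->2.
cc: 1c undefined. 1c->0: ok.
cbb: 2b undefined. 2b->0: ok.
cbc: 2c undefined. 2c->0: ok.
acba: 2a undefined. 2a->0: no, acbacb/cabaacb meet in 2. 2a->1: ok.
All examples now run through 3 states with every (state, symbol) defined. Accept strings end in {0,1}, Reject strings end in {2}; accept={0,1}.

states=3 start=0 accept={0,1} delta: 0a->0 0b->0 0c->1 1a->0 1b->2 1c->0 2a->1 2b->0 2c->0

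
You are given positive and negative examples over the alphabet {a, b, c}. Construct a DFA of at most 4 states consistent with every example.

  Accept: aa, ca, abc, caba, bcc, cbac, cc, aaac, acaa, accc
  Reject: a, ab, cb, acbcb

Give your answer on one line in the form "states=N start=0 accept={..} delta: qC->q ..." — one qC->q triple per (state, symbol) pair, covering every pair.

State merging on the prefix tree: take the shortest (then alphabetical) example prefix whose next move is undefined and point that move at state 0, else 1, else 2, ...; a target is out if some Accept/Reject pair would then sit in one state with the same input left (inseparable). If every existing state is out, open a new one.
a: 0a undefined. 0a->0: no, aa/a meet in 0. Open state 1: 0a->1.
b: 0b undefined. 0b->0: ok.
c: 0c undefined. 0c->0: no, ca/a meet in 1. 0c->1: ok.
aa: 1a undefined. 1a->0: no, caba/a meet in 1. 1a->1: no, aa/a meet in 1. Open state 2: 1a->2.
ab: 1b undefined. 1b->0: no, abc/a meet in 1. 1b->1: ok.
ac: 1c undefined. 1c->0: ok.
aaa: 2a undefined. 2a->0: no, aaac/a meet in 1. 2a->1: ok.
cab: 2b undefined. 2b->0: no, caba/a meet in 1. 2b->1: ok.
cbac: 2c undefined. 2c->0: ok.
All examples now run through 3 states with every (state, symbol) defined. Accept strings end in {0,2}, Reject strings end in {1}; accept={0,2}.

states=3 start=0 accept={0,2} delta: 0a->1 0b->0 0c->1 1a->2 1b->1 1c->0 2a->1 2b->1 2c->0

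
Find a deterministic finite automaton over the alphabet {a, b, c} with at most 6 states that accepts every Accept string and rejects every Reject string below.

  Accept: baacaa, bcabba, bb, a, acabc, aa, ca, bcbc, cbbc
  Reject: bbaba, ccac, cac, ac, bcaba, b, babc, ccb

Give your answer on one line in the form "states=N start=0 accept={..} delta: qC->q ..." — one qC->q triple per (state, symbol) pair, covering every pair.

Grow the machine one transition at a time. Run the examples from 0; the earliest place one falls off (shortest prefix, ties alphabetical) gets sent to the lowest-numbered state that keeps every Accept/Reject pair distinguishable — a pair clashes when both reach the same state with identical unread suffix — and to a fresh state only if none does.
a: 0a undefined. 0a->0: ok.
b: 0b undefined. 0b->0: no, bb/bbaba meet in 0. Open state 1: 0b->1.
c: 0c undefined. 0c->0: no, a/ccac meet in 0. 0c->1: no, acabc/babc meet in 1 with "abc" left. Open state 2: 0c->2.
ba: 1a undefined. 1a->0: ok.
bb: 1b undefined. 1b->0: no, bb/bbaba meet in 0. 1b->1: no, bb/b meet in 1. 1b->2: no, bb/ac meet in 2. Open state 3: 1b->3.
bc: 1c undefined. 1c->0: no, a/bcaba meet in 0. 1c->1: no, a/bcaba meet in 0. 1c->2: ok.
ca: 2a undefined. 2a->0: no, baacaa/bcaba meet in 0. 2a->1: no, ca/b meet in 1. 2a->2: no, baacaa/ac meet in 2. 2a->3: ok.
cb: 2b undefined. 2b->0: no, bcbc/ac meet in 2. 2b->1: no, bcbc/ac meet in 2. 2b->2: ok.
cc: 2c undefined. 2c->0: ok.
bba: 3a undefined. 3a->0: no, baacaa/bbaba meet in 0. 3a->1: no, baacaa/bbaba meet in 1. 3a->2: no, baacaa/ccac meet in 2. 3a->3: ok.
cac: 3c undefined. 3c->0: no, a/cac meet in 0. 3c->1: ok.
acab: 3b undefined. 3b->0: no, bcabba/bbaba meet in 0. 3b->1: no, a/bbaba meet in 0. 3b->2: no, baacaa/bbaba meet in 3. 3b->3: no, baacaa/bbaba meet in 3. Open state 4: 3b->4.
acabc: 4c undefined. 4c->0: ok.
bbaba: 4a undefined. 4a->0: no, a/bbaba meet in 0. 4a->1: ok.
bcabb: 4b undefined. 4b->0: ok.
All examples now run through 5 states with every (state, symbol) defined. Accept strings end in {0,3}, Reject strings end in {1,2}; accept={0,3}.

states=5 start=0 accept={0,3} delta: 0a->0 0b->1 0c->2 1a->0 1b->3 1c->2 2a->3 2b->2 2c->0 3a->3 3b->4 3c->1 4a->1 4b->0 4c->0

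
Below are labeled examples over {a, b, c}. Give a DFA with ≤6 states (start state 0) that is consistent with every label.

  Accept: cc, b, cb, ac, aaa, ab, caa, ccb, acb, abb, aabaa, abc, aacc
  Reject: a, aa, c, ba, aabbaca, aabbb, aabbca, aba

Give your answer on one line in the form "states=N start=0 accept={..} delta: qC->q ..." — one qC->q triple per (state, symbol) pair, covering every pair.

states=5 start=0 accept={0,3,4} delta: 0a->1 0b->0 0c->1 1a->2 1b->3 1c->0 2a->0 2b->3 2c->1 3a->2 3b->4 3c->0 4a->0 4b->1 4c->0

Grow the machine one transition at a time. Run the examples from 0; the earliest place one falls off (shortest prefix, ties alphabetical) gets sent to the lowest-numbered state that keeps every Accept/Reject pair distinguishable — a pair clashes when both reach the same state with identical unread suffix — and to a fresh state only if none does.
a: 0a undefined. 0a->0: no, ac/c meet in 0 with "c" left. Open state 1: 0a->1.
b: 0b undefined. 0b->0: ok.
c: 0c undefined. 0c->0: no, cc/c meet in 0. 0c->1: ok.
aa: 1a undefined. 1a->0: no, b/aa meet in 0. 1a->1: no, aaa/a meet in 1. Open state 2: 1a->2.
ab: 1b undefined. 1b->0: no, abc/a meet in 1. 1b->1: no, cb/a meet in 1. 1b->2: no, cb/aa meet in 2. Open state 3: 1b->3.
ac: 1c undefined. 1c->0: ok.
aaa: 2a undefined. 2a->0: ok.
aab: 2b undefined. 2b->0: no, cc/aabbb meet in 0. 2b->1: no, abb/aabbb meet in 3 with "b" left. 2b->2: no, aabaa/a meet in 1. 2b->3: ok.
aac: 2c undefined. 2c->0: no, aacc/a meet in 1. 2c->1: ok.
aba: 3a undefined. 3a->0: no, cc/aba meet in 0. 3a->1: no, aabaa/aa meet in 2. 3a->2: ok.
abb: 3b undefined. 3b->0: no, cc/aabbb meet in 0. 3b->1: no, cb/aabbb meet in 3. 3b->2: no, cb/aabbb meet in 3. 3b->3: no, cb/aabbb meet in 3. Open state 4: 3b->4.
abc: 3c undefined. 3c->0: ok.
aabba: 4a undefined. 4a->0: ok.
aabbb: 4b undefined. 4b->0: no, cc/aabbb meet in 0. 4b->1: ok.
aabbc: 4c undefined. 4c->0: ok.
All examples now run through 5 states with every (state, symbol) defined. Accept strings end in {0,3,4}, Reject strings end in {1,2}; accept={0,3,4}.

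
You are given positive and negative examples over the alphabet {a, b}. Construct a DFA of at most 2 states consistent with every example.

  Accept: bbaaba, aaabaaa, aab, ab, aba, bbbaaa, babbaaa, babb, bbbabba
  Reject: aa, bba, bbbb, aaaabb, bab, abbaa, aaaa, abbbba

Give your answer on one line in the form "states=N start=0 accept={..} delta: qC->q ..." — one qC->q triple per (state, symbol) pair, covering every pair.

State merging on the prefix tree: take the shortest (then alphabetical) example prefix whose next move is undefined and point that move at state 0, else 1, else 2, ...; a target is out if some Accept/Reject pair would then sit in one state with the same input left (inseparable). If every existing state is out, open a new one.
a: 0a undefined. 0a->0: ok.
b: 0b undefined. 0b->0: no, bbaaba/aa meet in 0. Open state 1: 0b->1.
ba: 1a undefined. 1a->0: no, aaabaaa/aa meet in 0. 1a->1: ok.
bb: 1b undefined. 1b->0: ok.
All examples now run through 2 states with every (state, symbol) defined. Accept strings end in {1}, Reject strings end in {0}; accept={1}.

states=2 start=0 accept={1} delta: 0a->0 0b->1 1a->1 1b->0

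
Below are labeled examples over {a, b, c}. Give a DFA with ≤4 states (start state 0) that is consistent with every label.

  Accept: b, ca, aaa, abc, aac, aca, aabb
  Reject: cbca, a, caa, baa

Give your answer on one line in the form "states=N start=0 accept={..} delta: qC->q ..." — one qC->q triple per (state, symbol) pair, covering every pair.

State merging on the prefix tree: take the shortest (then alphabetical) example prefix whose next move is undefined and point that move at state 0, else 1, else 2, ...; a target is out if some Accept/Reject pair would then sit in one state with the same input left (inseparable). If every existing state is out, open a new one.
a: 0a undefined. 0a->0: no, aaa/a meet in 0. Open state 1: 0a->1.
b: 0b undefined. 0b->0: ok.
c: 0c undefined. 0c->0: no, ca/cbca meet in 1. 0c->1: no, ca/baa meet in 1 with "a" left. Open state 2: 0c->2.
aa: 1a undefined. 1a->0: no, b/baa meet in 0. 1a->1: no, aaa/a meet in 1. 1a->2: ok.
ab: 1b undefined. 1b->0: no, abc/baa meet in 2. 1b->1: ok.
ac: 1c undefined. 1c->0: no, aca/a meet in 1. 1c->1: no, abc/a meet in 1. 1c->2: no, abc/baa meet in 2. Open state 3: 1c->3.
ca: 2a undefined. 2a->0: ok.
cb: 2b undefined. 2b->0: no, b/cbca meet in 0. 2b->1: no, aca/cbca meet in 3 with "a" left. 2b->2: no, aabb/baa meet in 2. 2b->3: ok.
aac: 2c undefined. 2c->0: ok.
aca: 3a undefined. 3a->0: ok.
cbc: 3c undefined. 3c->0: ok.
aabb: 3b undefined. 3b->0: ok.
All examples now run through 4 states with every (state, symbol) defined. Accept strings end in {0,3}, Reject strings end in {1,2}; accept={0,3}.

states=4 start=0 accept={0,3} delta: 0a->1 0b->0 0c->2 1a->2 1b->1 1c->3 2a->0 2b->3 2c->0 3a->0 3b->0 3c->0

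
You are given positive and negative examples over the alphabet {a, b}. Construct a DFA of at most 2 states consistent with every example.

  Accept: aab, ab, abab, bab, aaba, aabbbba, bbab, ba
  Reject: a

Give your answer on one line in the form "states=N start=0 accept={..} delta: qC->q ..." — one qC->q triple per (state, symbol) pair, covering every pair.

states=2 start=0 accept={1} delta: 0a->0 0b->1 1a->1 1b->1

Fold the examples into a partial DFA from state 0: repeatedly fix the first undefined (state, symbol) met by the shortest-then-alphabetical prefix, trying targets in increasing order and rejecting any under which an Accept and a Reject string meet in one state with the same remainder; add a state when all current targets are rejected. Accepting states are where Accept strings end.
a: 0a undefined. 0a->0: ok.
b: 0b undefined. 0b->0: no, aab/a meet in 0. Open state 1: 0b->1.
ba: 1a undefined. 1a->0: no, aaba/a meet in 0. 1a->1: ok.
bb: 1b undefined. 1b->0: no, abab/a meet in 0. 1b->1: ok.
All examples now run through 2 states with every (state, symbol) defined. Accept strings end in {1}, Reject strings end in {0}; accept={1}.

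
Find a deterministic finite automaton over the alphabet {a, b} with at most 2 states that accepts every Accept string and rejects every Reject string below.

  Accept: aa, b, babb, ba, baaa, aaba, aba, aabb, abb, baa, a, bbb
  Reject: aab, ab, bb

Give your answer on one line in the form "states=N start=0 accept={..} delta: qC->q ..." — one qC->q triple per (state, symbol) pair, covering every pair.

State merging on the prefix tree: take the shortest (then alphabetical) example prefix whose next move is undefined and point that move at state 0, else 1, else 2, ...; a target is out if some Accept/Reject pair would then sit in one state with the same input left (inseparable). If every existing state is out, open a new one.
a: 0a undefined. 0a->0: no, b/aab meet in 0 with "b" left. Open state 1: 0a->1.
b: 0b undefined. 0b->0: no, b/bb meet in 0. 0b->1: ok.
aa: 1a undefined. 1a->0: no, b/aab meet in 1. 1a->1: ok.
ab: 1b undefined. 1b->0: ok.
All examples now run through 2 states with every (state, symbol) defined. Accept strings end in {1}, Reject strings end in {0}; accept={1}.

states=2 start=0 accept={1} delta: 0a->1 0b->1 1a->1 1b->0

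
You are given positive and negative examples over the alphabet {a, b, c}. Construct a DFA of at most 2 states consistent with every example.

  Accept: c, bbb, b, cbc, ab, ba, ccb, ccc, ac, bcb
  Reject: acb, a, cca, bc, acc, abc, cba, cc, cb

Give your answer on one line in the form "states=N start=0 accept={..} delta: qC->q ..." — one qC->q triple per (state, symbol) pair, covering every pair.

states=2 start=0 accept={1} delta: 0a->0 0b->1 0c->1 1a->1 1b->0 1c->0

State merging on the prefix tree: take the shortest (then alphabetical) example prefix whose next move is undefined and point that move at state 0, else 1, else 2, ...; a target is out if some Accept/Reject pair would then sit in one state with the same input left (inseparable). If every existing state is out, open a new one.
a: 0a undefined. 0a->0: ok.
b: 0b undefined. 0b->0: no, c/bc meet in 0 with "c" left. Open state 1: 0b->1.
c: 0c undefined. 0c->0: no, c/a meet in 0. 0c->1: ok.
ba: 1a undefined. 1a->0: no, ba/a meet in 0. 1a->1: ok.
bb: 1b undefined. 1b->0: ok.
bc: 1c undefined. 1c->0: ok.
All examples now run through 2 states with every (state, symbol) defined. Accept strings end in {1}, Reject strings end in {0}; accept={1}.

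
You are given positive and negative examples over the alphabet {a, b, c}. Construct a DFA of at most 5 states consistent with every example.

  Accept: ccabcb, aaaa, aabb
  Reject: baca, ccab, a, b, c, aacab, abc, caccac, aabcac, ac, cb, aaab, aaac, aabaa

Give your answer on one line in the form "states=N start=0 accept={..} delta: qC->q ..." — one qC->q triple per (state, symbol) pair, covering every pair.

Fold the examples into a partial DFA from state 0: repeatedly fix the first undefined (state, symbol) met by the shortest-then-alphabetical prefix, trying targets in increasing order and rejecting any under which an Accept and a Reject string meet in one state with the same remainder; add a state when all current targets are rejected. Accepting states are where Accept strings end.
a: 0a undefined. 0a->0: no, aaaa/a meet in 0. Open state 1: 0a->1.
b: 0b undefined. 0b->0: ok.
c: 0c undefined. 0c->0: ok.
aa: 1a undefined. 1a->0: no, aaaa/b meet in 0. 1a->1: no, aaaa/a meet in 1. Open state 2: 1a->2.
ab: 1b undefined. 1b->0: no, ccabcb/ccab meet in 0. 1b->1: ok.
ac: 1c undefined. 1c->0: no, ccabcb/b meet in 0. 1c->1: no, ccabcb/ccab meet in 1. 1c->2: ok.
aaa: 2a undefined. 2a->0: no, aaaa/ccab meet in 1. 2a->1: no, aaaa/abc meet in 2. 2a->2: no, ccabcb/aaab meet in 2 with "b" left. Open state 3: 2a->3.
aab: 2b undefined. 2b->0: no, ccabcb/b meet in 0. 2b->1: no, ccabcb/ccab meet in 1. 2b->2: no, ccabcb/abc meet in 2. 2b->3: no, ccabcb/baca meet in 3. Open state 4: 2b->4.
aac: 2c undefined. 2c->0: ok.
aaaa: 3a undefined. 3a->0: no, aaaa/b meet in 0. 3a->1: no, aaaa/ccab meet in 1. 3a->2: no, aaaa/abc meet in 2. 3a->3: no, aaaa/baca meet in 3. 3a->4: ok.
aaab: 3b undefined. 3b->0: ok.
aaac: 3c undefined. 3c->0: ok.
aaba: 4a undefined. 4a->0: ok.
aabb: 4b undefined. 4b->0: no, aabb/b meet in 0. 4b->1: no, aabb/ccab meet in 1. 4b->2: no, aabb/abc meet in 2. 4b->3: no, aabb/baca meet in 3. 4b->4: ok.
aabc: 4c undefined. 4c->0: ok.
All examples now run through 5 states with every (state, symbol) defined. Accept strings end in {4}, Reject strings end in {0,1,2,3}; accept={4}.

states=5 start=0 accept={4} delta: 0a->1 0b->0 0c->0 1a->2 1b->1 1c->2 2a->3 2b->4 2c->0 3a->4 3b->0 3c->0 4a->0 4b->4 4c->0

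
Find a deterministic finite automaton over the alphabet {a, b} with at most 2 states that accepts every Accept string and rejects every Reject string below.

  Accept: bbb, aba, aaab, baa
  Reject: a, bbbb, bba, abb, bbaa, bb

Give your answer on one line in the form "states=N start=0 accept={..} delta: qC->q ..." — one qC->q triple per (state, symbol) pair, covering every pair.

states=2 start=0 accept={1} delta: 0a->0 0b->1 1a->1 1b->0

State merging on the prefix tree: take the shortest (then alphabetical) example prefix whose next move is undefined and point that move at state 0, else 1, else 2, ...; a target is out if some Accept/Reject pair would then sit in one state with the same input left (inseparable). If every existing state is out, open a new one.
a: 0a undefined. 0a->0: ok.
b: 0b undefined. 0b->0: no, bbb/a meet in 0. Open state 1: 0b->1.
ba: 1a undefined. 1a->0: no, aba/a meet in 0. 1a->1: ok.
bb: 1b undefined. 1b->0: ok.
All examples now run through 2 states with every (state, symbol) defined. Accept strings end in {1}, Reject strings end in {0}; accept={1}.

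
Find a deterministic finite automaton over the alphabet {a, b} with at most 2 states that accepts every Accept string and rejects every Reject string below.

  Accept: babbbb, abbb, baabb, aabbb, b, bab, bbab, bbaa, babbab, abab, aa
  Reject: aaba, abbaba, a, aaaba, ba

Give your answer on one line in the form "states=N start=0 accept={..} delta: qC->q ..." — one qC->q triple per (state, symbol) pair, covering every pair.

State merging on the prefix tree: take the shortest (then alphabetical) example prefix whose next move is undefined and point that move at state 0, else 1, else 2, ...; a target is out if some Accept/Reject pair would then sit in one state with the same input left (inseparable). If every existing state is out, open a new one.
a: 0a undefined. 0a->0: no, aa/a meet in 0. Open state 1: 0a->1.
b: 0b undefined. 0b->0: ok.
aa: 1a undefined. 1a->0: ok.
ab: 1b undefined. 1b->0: ok.
All examples now run through 2 states with every (state, symbol) defined. Accept strings end in {0}, Reject strings end in {1}; accept={0}.

states=2 start=0 accept={0} delta: 0a->1 0b->0 1a->0 1b->0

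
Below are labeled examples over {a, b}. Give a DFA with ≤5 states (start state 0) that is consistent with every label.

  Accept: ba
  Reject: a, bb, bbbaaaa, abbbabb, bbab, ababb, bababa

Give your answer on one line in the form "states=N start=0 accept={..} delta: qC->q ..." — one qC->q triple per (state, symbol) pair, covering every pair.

states=3 start=0 accept={1} delta: 0a->0 0b->1 1a->1 1b->2 2a->2 2b->0

State merging on the prefix tree: take the shortest (then alphabetical) example prefix whose next move is undefined and point that move at state 0, else 1, else 2, ...; a target is out if some Accept/Reject pair would then sit in one state with the same input left (inseparable). If every existing state is out, open a new one.
a: 0a undefined. 0a->0: ok.
b: 0b undefined. 0b->0: no, ba/a meet in 0. Open state 1: 0b->1.
ba: 1a undefined. 1a->0: no, ba/a meet in 0. 1a->1: ok.
bb: 1b undefined. 1b->0: no, ba/bbbaaaa meet in 1. 1b->1: no, ba/bb meet in 1. Open state 2: 1b->2.
bba: 2a undefined. 2a->0: no, ba/bbab meet in 1. 2a->1: no, ba/bababa meet in 1. 2a->2: ok.
bbb: 2b undefined. 2b->0: ok.
All examples now run through 3 states with every (state, symbol) defined. Accept strings end in {1}, Reject strings end in {0,2}; accept={1}.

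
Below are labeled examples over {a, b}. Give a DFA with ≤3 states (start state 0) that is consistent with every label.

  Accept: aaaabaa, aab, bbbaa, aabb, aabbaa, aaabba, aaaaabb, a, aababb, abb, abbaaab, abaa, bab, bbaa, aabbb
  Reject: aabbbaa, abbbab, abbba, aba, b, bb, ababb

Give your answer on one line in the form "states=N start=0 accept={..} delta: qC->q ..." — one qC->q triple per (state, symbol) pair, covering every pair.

Fold the examples into a partial DFA from state 0: repeatedly fix the first undefined (state, symbol) met by the shortest-then-alphabetical prefix, trying targets in increasing order and rejecting any under which an Accept and a Reject string meet in one state with the same remainder; add a state when all current targets are rejected. Accepting states are where Accept strings end.
a: 0a undefined. 0a->0: no, aab/b meet in 0 with "b" left. Open state 1: 0a->1.
b: 0b undefined. 0b->0: ok.
aa: 1a undefined. 1a->0: no, aaaabaa/aabbbaa meet in 0. 1a->1: no, aababb/ababb meet in 1 with "babb" left. Open state 2: 1a->2.
ab: 1b undefined. 1b->0: no, a/abbba meet in 1. 1b->1: no, aab/abbbab meet in 2 with "b" left. 1b->2: ok.
aaa: 2a undefined. 2a->0: ok.
aab: 2b undefined. 2b->0: no, aaaabaa/abbba meet in 1. 2b->1: ok.
All examples now run through 3 states with every (state, symbol) defined. Accept strings end in {1,2}, Reject strings end in {0}; accept={1,2}.

states=3 start=0 accept={1,2} delta: 0a->1 0b->0 1a->2 1b->2 2a->0 2b->1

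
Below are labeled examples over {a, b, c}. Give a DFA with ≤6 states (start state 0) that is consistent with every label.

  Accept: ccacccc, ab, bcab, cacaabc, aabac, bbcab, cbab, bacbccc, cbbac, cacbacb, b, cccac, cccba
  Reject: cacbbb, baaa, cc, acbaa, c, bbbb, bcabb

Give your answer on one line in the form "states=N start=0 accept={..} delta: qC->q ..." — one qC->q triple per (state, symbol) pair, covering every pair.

State merging on the prefix tree: take the shortest (then alphabetical) example prefix whose next move is undefined and point that move at state 0, else 1, else 2, ...; a target is out if some Accept/Reject pair would then sit in one state with the same input left (inseparable). If every existing state is out, open a new one.
a: 0a undefined. 0a->0: ok.
b: 0b undefined. 0b->0: no, ab/baaa meet in 0. Open state 1: 0b->1.
c: 0c undefined. 0c->0: no, ccacccc/cc meet in 0. 0c->1: no, ab/c meet in 1. Open state 2: 0c->2.
ba: 1a undefined. 1a->0: no, aabac/c meet in 2. 1a->1: no, ab/baaa meet in 1. 1a->2: no, aabac/cc meet in 2 with "c" left. Open state 3: 1a->3.
bb: 1b undefined. 1b->0: ok.
bc: 1c undefined. 1c->0: ok.
ca: 2a undefined. 2a->0: no, cacaabc/bbbb meet in 0. 2a->1: no, ab/cacbbb meet in 1. 2a->2: ok.
cb: 2b undefined. 2b->0: no, bbcab/acbaa meet in 0. 2b->1: no, cbbac/c meet in 2. 2b->2: no, bbcab/acbaa meet in 2. 2b->3: ok.
cc: 2c undefined. 2c->0: no, ccacccc/cc meet in 0. 2c->1: no, ab/cc meet in 1. 2c->2: no, ccacccc/cc meet in 2. 2c->3: no, bbcab/cc meet in 3. Open state 4: 2c->4.
baa: 3a undefined. 3a->0: ok.
bac: 3c undefined. 3c->0: no, aabac/baaa meet in 0. 3c->1: ok.
cbb: 3b undefined. 3b->0: no, cbbac/c meet in 2. 3b->1: ok.
cca: 4a undefined. 4a->0: no, cacaabc/baaa meet in 0. 4a->1: no, cacaabc/baaa meet in 0. 4a->2: ok.
ccc: 4c undefined. 4c->0: no, ccacccc/cc meet in 4. 4c->1: no, ccacccc/c meet in 2. 4c->2: no, ccacccc/c meet in 2. 4c->3: no, ccacccc/baaa meet in 0. 4c->4: no, ccacccc/cc meet in 4. Open state 5: 4c->5.
cacb: 4b undefined. 4b->0: ok.
ccca: 5a undefined. 5a->0: no, cccac/c meet in 2. 5a->1: no, cccac/cacbbb meet in 0. 5a->2: no, cccac/cc meet in 4. 5a->3: ok.
cccb: 5b undefined. 5b->0: no, cccba/cacbbb meet in 0. 5b->1: ok.
ccaccc: 5c undefined. 5c->0: no, ccacccc/c meet in 2. 5c->1: no, ccacccc/cacbbb meet in 0. 5c->2: no, ccacccc/cc meet in 4. 5c->3: ok.
All examples now run through 6 states with every (state, symbol) defined. Accept strings end in {1,3,5}, Reject strings end in {0,2,4}; accept={1,3,5}.

states=6 start=0 accept={1,3,5} delta: 0a->0 0b->1 0c->2 1a->3 1b->0 1c->0 2a->2 2b->3 2c->4 3a->0 3b->1 3c->1 4a->2 4b->0 4c->5 5a->3 5b->1 5c->3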